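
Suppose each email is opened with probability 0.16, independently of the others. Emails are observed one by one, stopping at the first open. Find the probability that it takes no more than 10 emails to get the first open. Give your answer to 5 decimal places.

Y = number of emails to the first success; geometric, p = 0.16.
P(Y ≤ 10) = 1 − (1−p)^10 = 1 − 0.1749012 = 0.8250988

0.82510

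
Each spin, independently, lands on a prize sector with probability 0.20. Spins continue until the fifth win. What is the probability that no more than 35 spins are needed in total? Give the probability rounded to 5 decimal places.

0.85651

Finishing within 35 spins ⇔ at least 5 successes in the first 35. With X ~ Binomial(35, 0.20), P(Y ≤ 35) = 1 − P(X ≤ 4).
  k=0: C(35,0)·0.20^0·0.80^35 = 0.0004056
  k=1: C(35,1)·0.20^1·0.80^34 = 0.0035494
  k=2: C(35,2)·0.20^2·0.80^33 = 0.0150850
  k=3: C(35,3)·0.20^3·0.80^32 = 0.0414839
  k=4: C(35,4)·0.20^4·0.80^31 = 0.0829677
1 − 0.1434917 = 0.8565083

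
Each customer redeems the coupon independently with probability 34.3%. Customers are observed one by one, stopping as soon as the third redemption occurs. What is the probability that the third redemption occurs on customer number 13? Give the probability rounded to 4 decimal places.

Y = trial on which the third success occurs; negative binomial, r=3, p=0.343.
P(Y=13) = C(12,2) · p^3 · (1−p)^10
= 66 · 0.040354 · 0.014985 = 0.039910

0.0399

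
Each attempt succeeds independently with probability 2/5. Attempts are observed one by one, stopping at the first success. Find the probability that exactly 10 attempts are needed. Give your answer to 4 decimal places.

0.0040

Geometric (trials to first success), p = 0.40.
P(Y = 10) = (1−p)^9 · p = 0.010078 · 0.40 = 0.004031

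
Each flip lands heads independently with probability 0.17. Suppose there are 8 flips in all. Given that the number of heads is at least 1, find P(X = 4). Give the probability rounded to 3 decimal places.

0.036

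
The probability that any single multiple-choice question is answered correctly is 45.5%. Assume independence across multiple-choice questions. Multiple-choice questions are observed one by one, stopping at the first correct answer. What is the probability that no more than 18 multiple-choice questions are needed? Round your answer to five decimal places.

0.99998

Y = number of multiple-choice questions to the first success; geometric, p = 0.455.
P(Y ≤ 18) = 1 − (1−p)^18 = 1 − 0.0000180 = 0.9999820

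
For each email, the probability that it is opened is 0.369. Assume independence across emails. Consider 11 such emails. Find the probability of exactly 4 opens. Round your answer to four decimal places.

0.2437

X ~ Binomial(n=11, p=0.369).
P(X=4) = C(11,4) · p^4 · (1−p)^7
= 330 · 0.01854 · 0.03983 = 0.243683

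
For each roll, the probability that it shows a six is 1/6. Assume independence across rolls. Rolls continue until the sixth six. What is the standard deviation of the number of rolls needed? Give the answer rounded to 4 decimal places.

Y = total rolls until the sixth success; negative binomial with r=6, p=0.166667.
SD(Y) = √[r(1−p)/p²] = √(180.000000) = 13.416408

13.4164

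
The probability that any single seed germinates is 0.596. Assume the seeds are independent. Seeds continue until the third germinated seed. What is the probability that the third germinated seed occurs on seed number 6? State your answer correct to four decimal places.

0.1396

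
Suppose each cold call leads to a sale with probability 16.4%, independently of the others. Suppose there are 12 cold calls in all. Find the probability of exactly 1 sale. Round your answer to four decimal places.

0.2743

X ~ Binomial(n=12, p=0.164).
P(X=1) = C(12,1) · p^1 · (1−p)^11
= 12 · 0.164 · 0.1394 = 0.274343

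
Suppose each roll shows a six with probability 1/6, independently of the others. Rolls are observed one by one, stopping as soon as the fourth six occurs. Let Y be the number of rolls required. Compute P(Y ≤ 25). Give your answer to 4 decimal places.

0.6184

Finishing within 25 rolls ⇔ at least 4 successes in the first 25. With X ~ Binomial(25, 0.166667), P(Y ≤ 25) = 1 − P(X ≤ 3).
  k=0: C(25,0)·0.166667^0·0.833333^25 = 0.010483
  k=1: C(25,1)·0.166667^1·0.833333^24 = 0.052413
  k=2: C(25,2)·0.166667^2·0.833333^23 = 0.125791
  k=3: C(25,3)·0.166667^3·0.833333^22 = 0.192880
1 − 0.381566 = 0.618434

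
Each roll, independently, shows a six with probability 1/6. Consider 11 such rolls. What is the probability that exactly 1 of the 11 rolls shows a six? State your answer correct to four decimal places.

X ~ Binomial(n=11, p=0.166667).
P(X=1) = C(11,1) · p^1 · (1−p)^10
= 11 · 0.16667 · 0.16151 = 0.296094

0.2961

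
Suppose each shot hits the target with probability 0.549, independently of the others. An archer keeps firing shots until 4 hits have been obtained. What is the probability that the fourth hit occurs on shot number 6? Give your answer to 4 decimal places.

0.1848

Y = trial on which the fourth success occurs; negative binomial, r=4, p=0.549.
P(Y=6) = C(5,3) · p^4 · (1−p)^2
= 10 · 0.090843 · 0.2034 = 0.184775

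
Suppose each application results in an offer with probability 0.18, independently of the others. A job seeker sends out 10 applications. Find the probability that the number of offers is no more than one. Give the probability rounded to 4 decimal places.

0.4392

X ~ Binomial(10, 0.18); P(X ≤ 1) = Σ C(10,k) p^k (1−p)^(10−k) over k:
  k=0: C(10,0)·0.18^0·0.82^10 = 0.137448
  k=1: C(10,1)·0.18^1·0.82^9 = 0.301715
Total = 0.439163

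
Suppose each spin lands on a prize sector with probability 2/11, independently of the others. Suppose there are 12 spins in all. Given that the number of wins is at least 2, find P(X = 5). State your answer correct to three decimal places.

0.058

X ~ Binomial(12, 0.181818). Want P(X=5 | X≥2) = P(X=5) / P(X≥2).
P(X=5) = C(12,5)·0.181818^5·0.818182^7 = 0.03862
P(X≥2) = 1 − 0.08999 − 0.23998 = 0.67003
Ratio = 0.03862 / 0.67003 = 0.05765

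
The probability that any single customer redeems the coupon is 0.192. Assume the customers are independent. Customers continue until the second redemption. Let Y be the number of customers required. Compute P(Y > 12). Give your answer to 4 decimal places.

0.2982

Needing more than 12 customers ⇔ fewer than 2 successes in the first 12. With X ~ Binomial(12, 0.192), P(Y > 12) = P(X ≤ 1).
  k=0: C(12,0)·0.192^0·0.808^12 = 0.077435
  k=1: C(12,1)·0.192^1·0.808^11 = 0.220804
P(X ≤ 1) = 0.298239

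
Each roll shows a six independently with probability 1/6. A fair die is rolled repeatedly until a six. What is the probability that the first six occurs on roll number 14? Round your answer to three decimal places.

0.016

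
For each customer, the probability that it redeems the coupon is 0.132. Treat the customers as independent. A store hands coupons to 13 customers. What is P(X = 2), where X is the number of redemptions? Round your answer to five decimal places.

X ~ Binomial(n=13, p=0.132).
P(X=2) = C(13,2) · p^2 · (1−p)^11
= 78 · 0.017424 · 0.21073 = 0.2863911

0.28639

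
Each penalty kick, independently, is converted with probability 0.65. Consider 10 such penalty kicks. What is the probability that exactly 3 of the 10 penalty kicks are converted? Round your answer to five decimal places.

0.02120

X ~ Binomial(n=10, p=0.65).
P(X=3) = C(10,3) · p^3 · (1−p)^7
= 120 · 0.27463 · 0.00064339 = 0.0212030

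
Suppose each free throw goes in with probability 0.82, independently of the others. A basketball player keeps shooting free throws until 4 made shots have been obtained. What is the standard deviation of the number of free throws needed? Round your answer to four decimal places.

Y = total free throws until the fourth success; negative binomial with r=4, p=0.82.
SD(Y) = √[r(1−p)/p²] = √(1.070791) = 1.034790

1.0348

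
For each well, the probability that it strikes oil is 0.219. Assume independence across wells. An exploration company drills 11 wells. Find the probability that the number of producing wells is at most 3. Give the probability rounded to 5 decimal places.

0.79441

X ~ Binomial(11, 0.219); P(X ≤ 3) = Σ C(11,k) p^k (1−p)^(11−k) over k:
  k=0: C(11,0)·0.219^0·0.781^11 = 0.0659419
  k=1: C(11,1)·0.219^1·0.781^10 = 0.2033982
  k=2: C(11,2)·0.219^2·0.781^9 = 0.2851742
  k=3: C(11,3)·0.219^3·0.781^8 = 0.2398969
Total = 0.7944112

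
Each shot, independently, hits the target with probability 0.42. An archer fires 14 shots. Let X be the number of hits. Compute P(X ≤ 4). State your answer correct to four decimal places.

0.2303

X ~ Binomial(14, 0.42); P(X ≤ 4) = Σ C(14,k) p^k (1−p)^(14−k) over k:
  k=0: C(14,0)·0.42^0·0.58^14 = 0.000488
  k=1: C(14,1)·0.42^1·0.58^13 = 0.004942
  k=2: C(14,2)·0.42^2·0.58^12 = 0.023264
  k=3: C(14,3)·0.42^3·0.58^11 = 0.067384
  k=4: C(14,4)·0.42^4·0.58^10 = 0.134187
Total = 0.230265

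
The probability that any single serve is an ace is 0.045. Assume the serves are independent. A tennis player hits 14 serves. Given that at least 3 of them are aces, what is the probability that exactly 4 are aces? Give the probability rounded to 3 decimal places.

0.113

X ~ Binomial(14, 0.045). Want P(X=4 | X≥3) = P(X=4) / P(X≥3).
P(X=4) = C(14,4)·0.045^4·0.955^10 = 0.00259
P(X≥3) = 1 − 0.52486 − 0.34625 − 0.10605 = 0.02284
Ratio = 0.00259 / 0.02284 = 0.11340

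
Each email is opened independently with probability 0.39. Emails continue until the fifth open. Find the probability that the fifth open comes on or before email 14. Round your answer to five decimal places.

0.69428

Finishing within 14 emails ⇔ at least 5 successes in the first 14. With X ~ Binomial(14, 0.39), P(Y ≤ 14) = 1 − P(X ≤ 4).
  k=0: C(14,0)·0.39^0·0.61^14 = 0.0009877
  k=1: C(14,1)·0.39^1·0.61^13 = 0.0088406
  k=2: C(14,2)·0.39^2·0.61^12 = 0.0367391
  k=3: C(14,3)·0.39^3·0.61^11 = 0.0939558
  k=4: C(14,4)·0.39^4·0.61^10 = 0.1651927
1 − 0.3057158 = 0.6942842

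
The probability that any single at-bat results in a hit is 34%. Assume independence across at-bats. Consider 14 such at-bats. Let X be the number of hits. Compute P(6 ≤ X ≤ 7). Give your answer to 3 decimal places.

X ~ Binomial(14, 0.34); P(6 ≤ X ≤ 7) = Σ C(14,k) p^k (1−p)^(14−k) over k:
  k=6: C(14,6)·0.34^6·0.66^8 = 0.16702
  k=7: C(14,7)·0.34^7·0.66^7 = 0.09833
Total = 0.26536

0.265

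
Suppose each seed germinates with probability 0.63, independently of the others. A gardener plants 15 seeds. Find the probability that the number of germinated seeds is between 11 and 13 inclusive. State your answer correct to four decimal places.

X ~ Binomial(15, 0.63); P(11 ≤ X ≤ 13) = Σ C(15,k) p^k (1−p)^(15−k) over k:
  k=11: C(15,11)·0.63^11·0.37^4 = 0.158740
  k=12: C(15,12)·0.63^12·0.37^3 = 0.090096
  k=13: C(15,13)·0.63^13·0.37^2 = 0.035401
Total = 0.284237

0.2842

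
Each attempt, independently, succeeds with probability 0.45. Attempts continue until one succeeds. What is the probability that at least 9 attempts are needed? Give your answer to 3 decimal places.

Y = number of attempts to the first success; geometric, p = 0.45.
P(Y > 8) = P(first 8 all fail) = (1−p)^8 = 0.00837

0.008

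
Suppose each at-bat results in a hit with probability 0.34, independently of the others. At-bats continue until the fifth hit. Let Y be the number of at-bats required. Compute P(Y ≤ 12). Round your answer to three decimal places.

0.388

Finishing within 12 at-bats ⇔ at least 5 successes in the first 12. With X ~ Binomial(12, 0.34), P(Y ≤ 12) = 1 − P(X ≤ 4).
  k=0: C(12,0)·0.34^0·0.66^12 = 0.00683
  k=1: C(12,1)·0.34^1·0.66^11 = 0.04223
  k=2: C(12,2)·0.34^2·0.66^10 = 0.11966
  k=3: C(12,3)·0.34^3·0.66^9 = 0.20547
  k=4: C(12,4)·0.34^4·0.66^8 = 0.23816
1 − 0.61236 = 0.38764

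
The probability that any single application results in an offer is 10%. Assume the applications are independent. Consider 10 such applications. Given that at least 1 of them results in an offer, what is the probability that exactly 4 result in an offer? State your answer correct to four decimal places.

X ~ Binomial(10, 0.10). Want P(X=4 | X≥1) = P(X=4) / P(X≥1).
P(X=4) = C(10,4)·0.10^4·0.90^6 = 0.011160
P(X≥1) = 1 − 0.348678 = 0.651322
Ratio = 0.011160 / 0.651322 = 0.017135

0.0171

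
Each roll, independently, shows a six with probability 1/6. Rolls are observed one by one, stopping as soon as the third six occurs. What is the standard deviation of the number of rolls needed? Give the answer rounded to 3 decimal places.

Y = total rolls until the third success; negative binomial with r=3, p=0.166667.
SD(Y) = √[r(1−p)/p²] = √(90.00000) = 9.48683

9.487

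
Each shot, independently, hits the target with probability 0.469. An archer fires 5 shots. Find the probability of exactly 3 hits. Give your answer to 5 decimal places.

0.29088

X ~ Binomial(n=5, p=0.469).
P(X=3) = C(5,3) · p^3 · (1−p)^2
= 10 · 0.10316 · 0.28196 = 0.2908758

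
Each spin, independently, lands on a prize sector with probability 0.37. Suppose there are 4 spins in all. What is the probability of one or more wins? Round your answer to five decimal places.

0.84247

P(at least one) = 1 − P(none) = 1 − (1 − 0.37)^4
= 1 − 0.1575296 = 0.8424704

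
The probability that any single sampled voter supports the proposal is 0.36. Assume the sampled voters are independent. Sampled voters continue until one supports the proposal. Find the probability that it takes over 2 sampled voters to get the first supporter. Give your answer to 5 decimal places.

Y = number of sampled voters to the first success; geometric, p = 0.36.
P(Y > 2) = P(first 2 all fail) = (1−p)^2 = 0.4096000

0.40960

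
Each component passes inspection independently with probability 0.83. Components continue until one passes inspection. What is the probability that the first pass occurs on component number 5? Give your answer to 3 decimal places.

0.001

Geometric (trials to first success), p = 0.83.
P(Y = 5) = (1−p)^4 · p = 0.00083521 · 0.83 = 0.00069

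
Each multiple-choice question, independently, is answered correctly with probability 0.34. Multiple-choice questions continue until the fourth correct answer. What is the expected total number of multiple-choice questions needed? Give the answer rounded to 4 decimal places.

11.7647

Y = total multiple-choice questions until the fourth success; negative binomial with r=4, p=0.34.
E[Y] = r / p = 4 / 0.34 = 11.764706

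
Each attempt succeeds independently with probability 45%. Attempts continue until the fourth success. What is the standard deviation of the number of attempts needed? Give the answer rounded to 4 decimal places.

Y = total attempts until the fourth success; negative binomial with r=4, p=0.45.
SD(Y) = √[r(1−p)/p²] = √(10.864198) = 3.296088

3.2961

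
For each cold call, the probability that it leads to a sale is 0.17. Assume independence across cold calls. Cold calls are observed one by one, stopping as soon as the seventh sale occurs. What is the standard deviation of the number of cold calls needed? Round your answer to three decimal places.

14.179

Y = total cold calls until the seventh success; negative binomial with r=7, p=0.17.
SD(Y) = √[r(1−p)/p²] = √(201.03806) = 14.17879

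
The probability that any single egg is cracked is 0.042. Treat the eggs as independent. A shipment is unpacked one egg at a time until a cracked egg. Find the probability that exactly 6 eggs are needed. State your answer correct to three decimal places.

0.034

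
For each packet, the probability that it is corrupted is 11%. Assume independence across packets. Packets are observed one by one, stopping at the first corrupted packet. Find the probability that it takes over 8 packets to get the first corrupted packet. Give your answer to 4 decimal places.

Y = number of packets to the first success; geometric, p = 0.11.
P(Y > 8) = P(first 8 all fail) = (1−p)^8 = 0.393659

0.3937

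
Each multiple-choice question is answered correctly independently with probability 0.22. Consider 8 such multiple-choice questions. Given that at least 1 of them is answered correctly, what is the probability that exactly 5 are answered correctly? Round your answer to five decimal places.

0.01587

X ~ Binomial(8, 0.22). Want P(X=5 | X≥1) = P(X=5) / P(X≥1).
P(X=5) = C(8,5)·0.22^5·0.78^3 = 0.0136957
P(X≥1) = 1 − 0.1370114 = 0.8629886
Ratio = 0.0136957 / 0.8629886 = 0.0158701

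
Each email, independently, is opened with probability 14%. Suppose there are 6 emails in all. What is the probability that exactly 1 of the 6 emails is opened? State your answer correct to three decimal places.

0.395

X ~ Binomial(n=6, p=0.14).
P(X=1) = C(6,1) · p^1 · (1−p)^5
= 6 · 0.14 · 0.47043 = 0.39516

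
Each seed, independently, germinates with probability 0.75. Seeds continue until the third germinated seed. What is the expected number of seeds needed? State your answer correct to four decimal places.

Y = total seeds until the third success; negative binomial with r=3, p=0.75.
E[Y] = r / p = 3 / 0.75 = 4.000000

4.0000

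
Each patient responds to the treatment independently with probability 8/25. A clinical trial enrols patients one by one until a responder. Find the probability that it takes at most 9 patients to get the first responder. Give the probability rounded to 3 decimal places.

0.969

Y = number of patients to the first success; geometric, p = 0.32.
P(Y ≤ 9) = 1 − (1−p)^9 = 1 − 0.03109 = 0.96891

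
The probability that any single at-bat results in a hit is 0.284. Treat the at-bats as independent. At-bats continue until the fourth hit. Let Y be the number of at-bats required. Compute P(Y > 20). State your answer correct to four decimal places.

0.1379

Needing more than 20 at-bats ⇔ fewer than 4 successes in the first 20. With X ~ Binomial(20, 0.284), P(Y > 20) = P(X ≤ 3).
  k=0: C(20,0)·0.284^0·0.716^20 = 0.001254
  k=1: C(20,1)·0.284^1·0.716^19 = 0.009947
  k=2: C(20,2)·0.284^2·0.716^18 = 0.037482
  k=3: C(20,3)·0.284^3·0.716^17 = 0.089203
P(X ≤ 3) = 0.137887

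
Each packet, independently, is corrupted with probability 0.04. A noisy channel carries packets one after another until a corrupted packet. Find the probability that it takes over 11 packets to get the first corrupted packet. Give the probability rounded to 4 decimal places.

0.6382

Y = number of packets to the first success; geometric, p = 0.04.
P(Y > 11) = P(first 11 all fail) = (1−p)^11 = 0.638239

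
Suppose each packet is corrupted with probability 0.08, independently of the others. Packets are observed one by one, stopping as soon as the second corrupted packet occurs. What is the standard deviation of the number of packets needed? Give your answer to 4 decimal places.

16.9558

Y = total packets until the second success; negative binomial with r=2, p=0.08.
SD(Y) = √[r(1−p)/p²] = √(287.500000) = 16.955825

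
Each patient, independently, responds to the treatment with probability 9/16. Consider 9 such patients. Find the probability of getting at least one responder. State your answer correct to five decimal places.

0.99941

P(at least one) = 1 − P(none) = 1 − (1 − 0.5625)^9
= 1 − 0.0005872 = 0.9994128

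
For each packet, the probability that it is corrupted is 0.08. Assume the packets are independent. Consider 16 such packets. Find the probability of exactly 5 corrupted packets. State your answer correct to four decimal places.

0.0057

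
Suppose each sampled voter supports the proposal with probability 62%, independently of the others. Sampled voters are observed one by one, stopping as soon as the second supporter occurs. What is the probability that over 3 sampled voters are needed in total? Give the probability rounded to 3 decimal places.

Needing more than 3 sampled voters ⇔ fewer than 2 successes in the first 3. With X ~ Binomial(3, 0.62), P(Y > 3) = P(X ≤ 1).
  k=0: C(3,0)·0.62^0·0.38^3 = 0.05487
  k=1: C(3,1)·0.62^1·0.38^2 = 0.26858
P(X ≤ 1) = 0.32346

0.323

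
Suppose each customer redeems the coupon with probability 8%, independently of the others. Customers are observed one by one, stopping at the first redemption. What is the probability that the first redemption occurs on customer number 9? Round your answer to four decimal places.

0.0411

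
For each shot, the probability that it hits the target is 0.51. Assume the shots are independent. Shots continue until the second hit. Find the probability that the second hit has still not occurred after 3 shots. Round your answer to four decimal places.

Needing more than 3 shots ⇔ fewer than 2 successes in the first 3. With X ~ Binomial(3, 0.51), P(Y > 3) = P(X ≤ 1).
  k=0: C(3,0)·0.51^0·0.49^3 = 0.117649
  k=1: C(3,1)·0.51^1·0.49^2 = 0.367353
P(X ≤ 1) = 0.485002

0.4850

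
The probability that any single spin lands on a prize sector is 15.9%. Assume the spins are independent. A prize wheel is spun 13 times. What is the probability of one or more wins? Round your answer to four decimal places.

0.8947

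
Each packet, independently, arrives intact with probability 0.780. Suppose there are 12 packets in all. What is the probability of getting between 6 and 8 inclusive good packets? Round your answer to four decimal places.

0.2542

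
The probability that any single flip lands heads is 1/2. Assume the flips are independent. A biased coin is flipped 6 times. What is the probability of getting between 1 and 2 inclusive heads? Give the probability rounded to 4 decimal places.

0.3281

X ~ Binomial(6, 0.50); P(1 ≤ X ≤ 2) = Σ C(6,k) p^k (1−p)^(6−k) over k:
  k=1: C(6,1)·0.50^1·0.50^5 = 0.093750
  k=2: C(6,2)·0.50^2·0.50^4 = 0.234375
Total = 0.328125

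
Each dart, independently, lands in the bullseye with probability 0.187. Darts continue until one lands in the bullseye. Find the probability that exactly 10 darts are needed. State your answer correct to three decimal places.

0.029

Geometric (trials to first success), p = 0.187.
P(Y = 10) = (1−p)^9 · p = 0.15517 · 0.187 = 0.02902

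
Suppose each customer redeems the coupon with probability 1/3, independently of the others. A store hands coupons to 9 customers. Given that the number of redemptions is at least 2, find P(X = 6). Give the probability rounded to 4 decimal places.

0.0398

X ~ Binomial(9, 0.333333). Want P(X=6 | X≥2) = P(X=6) / P(X≥2).
P(X=6) = C(9,6)·0.333333^6·0.666667^3 = 0.034141
P(X≥2) = 1 − 0.026012 − 0.117055 = 0.856932
Ratio = 0.034141 / 0.856932 = 0.039841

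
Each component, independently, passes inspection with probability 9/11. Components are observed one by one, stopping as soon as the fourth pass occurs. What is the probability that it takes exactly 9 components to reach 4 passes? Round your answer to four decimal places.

Y = trial on which the fourth success occurs; negative binomial, r=4, p=0.818182.
P(Y=9) = C(8,3) · p^4 · (1−p)^5
= 56 · 0.44813 · 0.00019869 = 0.004986

0.0050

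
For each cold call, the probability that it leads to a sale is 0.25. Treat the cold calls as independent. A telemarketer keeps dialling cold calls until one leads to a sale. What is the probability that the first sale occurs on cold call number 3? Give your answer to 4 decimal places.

Geometric (trials to first success), p = 0.25.
P(Y = 3) = (1−p)^2 · p = 0.5625 · 0.25 = 0.140625

0.1406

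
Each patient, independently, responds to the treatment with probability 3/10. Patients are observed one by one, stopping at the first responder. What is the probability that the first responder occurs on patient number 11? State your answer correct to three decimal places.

Geometric (trials to first success), p = 0.30.
P(Y = 11) = (1−p)^10 · p = 0.028248 · 0.30 = 0.00847

0.008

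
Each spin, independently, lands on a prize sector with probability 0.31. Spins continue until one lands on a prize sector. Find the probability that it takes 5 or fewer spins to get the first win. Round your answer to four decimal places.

0.8436

Y = number of spins to the first success; geometric, p = 0.31.
P(Y ≤ 5) = 1 − (1−p)^5 = 1 − 0.156403 = 0.843597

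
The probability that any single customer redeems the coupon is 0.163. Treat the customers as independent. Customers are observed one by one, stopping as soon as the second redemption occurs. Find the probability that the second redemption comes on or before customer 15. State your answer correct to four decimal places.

0.7282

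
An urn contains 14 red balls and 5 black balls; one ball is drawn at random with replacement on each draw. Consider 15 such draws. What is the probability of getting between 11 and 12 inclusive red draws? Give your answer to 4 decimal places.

0.4400

X ~ Binomial(15, 0.736842); P(11 ≤ X ≤ 12) = Σ C(15,k) p^k (1−p)^(15−k) over k:
  k=11: C(15,11)·0.736842^11·0.263158^4 = 0.227571
  k=12: C(15,12)·0.736842^12·0.263158^3 = 0.212400
Total = 0.439971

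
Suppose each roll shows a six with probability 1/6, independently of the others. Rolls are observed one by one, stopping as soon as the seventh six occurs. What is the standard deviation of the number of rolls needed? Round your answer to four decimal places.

Y = total rolls until the seventh success; negative binomial with r=7, p=0.166667.
SD(Y) = √[r(1−p)/p²] = √(210.000000) = 14.491377

14.4914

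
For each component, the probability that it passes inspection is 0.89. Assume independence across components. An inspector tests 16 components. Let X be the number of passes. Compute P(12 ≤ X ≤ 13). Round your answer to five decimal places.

0.22966

X ~ Binomial(16, 0.89); P(12 ≤ X ≤ 13) = Σ C(16,k) p^k (1−p)^(16−k) over k:
  k=12: C(16,12)·0.89^12·0.11^4 = 0.0658146
  k=13: C(16,13)·0.89^13·0.11^3 = 0.1638461
Total = 0.2296607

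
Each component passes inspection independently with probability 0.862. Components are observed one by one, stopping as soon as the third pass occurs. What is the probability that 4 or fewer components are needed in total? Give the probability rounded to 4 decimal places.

Finishing within 4 components ⇔ at least 3 successes in the first 4. With X ~ Binomial(4, 0.862), P(Y ≤ 4) = 1 − P(X ≤ 2).
  k=0: C(4,0)·0.862^0·0.138^4 = 0.000363
  k=1: C(4,1)·0.862^1·0.138^3 = 0.009062
  k=2: C(4,2)·0.862^2·0.138^2 = 0.084903
1 − 0.094327 = 0.905673

0.9057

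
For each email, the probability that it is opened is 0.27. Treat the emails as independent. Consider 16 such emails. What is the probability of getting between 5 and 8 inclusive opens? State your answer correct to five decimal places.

0.42973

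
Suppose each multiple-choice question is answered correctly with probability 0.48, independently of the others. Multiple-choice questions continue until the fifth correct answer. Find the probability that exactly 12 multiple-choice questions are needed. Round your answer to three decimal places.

0.086

Y = trial on which the fifth success occurs; negative binomial, r=5, p=0.48.
P(Y=12) = C(11,4) · p^5 · (1−p)^7
= 330 · 0.02548 · 0.010281 = 0.08645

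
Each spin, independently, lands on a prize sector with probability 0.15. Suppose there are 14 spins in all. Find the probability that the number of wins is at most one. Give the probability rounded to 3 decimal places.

0.357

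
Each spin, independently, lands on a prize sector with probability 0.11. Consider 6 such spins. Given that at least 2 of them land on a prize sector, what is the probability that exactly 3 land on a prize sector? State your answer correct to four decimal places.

X ~ Binomial(6, 0.11). Want P(X=3 | X≥2) = P(X=3) / P(X≥2).
P(X=3) = C(6,3)·0.11^3·0.89^3 = 0.018766
P(X≥2) = 1 − 0.496981 − 0.368548 = 0.134471
Ratio = 0.018766 / 0.134471 = 0.139557

0.1396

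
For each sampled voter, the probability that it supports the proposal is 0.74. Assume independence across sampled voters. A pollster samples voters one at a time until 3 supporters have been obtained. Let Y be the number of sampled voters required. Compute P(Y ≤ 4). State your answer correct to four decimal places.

0.7213

Finishing within 4 sampled voters ⇔ at least 3 successes in the first 4. With X ~ Binomial(4, 0.74), P(Y ≤ 4) = 1 − P(X ≤ 2).
  k=0: C(4,0)·0.74^0·0.26^4 = 0.004570
  k=1: C(4,1)·0.74^1·0.26^3 = 0.052025
  k=2: C(4,2)·0.74^2·0.26^2 = 0.222107
1 − 0.278701 = 0.721299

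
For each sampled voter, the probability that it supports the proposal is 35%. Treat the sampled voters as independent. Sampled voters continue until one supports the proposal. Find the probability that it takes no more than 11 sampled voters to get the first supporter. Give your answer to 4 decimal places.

Y = number of sampled voters to the first success; geometric, p = 0.35.
P(Y ≤ 11) = 1 − (1−p)^11 = 1 − 0.008751 = 0.991249

0.9912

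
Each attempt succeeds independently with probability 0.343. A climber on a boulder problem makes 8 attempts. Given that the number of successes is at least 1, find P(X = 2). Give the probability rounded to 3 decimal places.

X ~ Binomial(8, 0.343). Want P(X=2 | X≥1) = P(X=2) / P(X≥1).
P(X=2) = C(8,2)·0.343^2·0.657^6 = 0.26493
P(X≥1) = 1 − 0.03472 = 0.96528
Ratio = 0.26493 / 0.96528 = 0.27446

0.274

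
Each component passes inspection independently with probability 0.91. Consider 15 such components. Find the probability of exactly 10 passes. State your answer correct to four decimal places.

X ~ Binomial(n=15, p=0.91).
P(X=10) = C(15,10) · p^10 · (1−p)^5
= 3003 · 0.38942 · 5.9049e-06 = 0.006905

0.0069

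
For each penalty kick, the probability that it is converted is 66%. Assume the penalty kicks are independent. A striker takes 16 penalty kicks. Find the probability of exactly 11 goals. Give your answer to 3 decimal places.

X ~ Binomial(n=16, p=0.66).
P(X=11) = C(16,11) · p^11 · (1−p)^5
= 4368 · 0.010351 · 0.0045435 = 0.20543

0.205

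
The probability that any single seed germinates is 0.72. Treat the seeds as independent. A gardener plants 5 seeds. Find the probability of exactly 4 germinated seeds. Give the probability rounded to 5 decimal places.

0.37623

X ~ Binomial(n=5, p=0.72).
P(X=4) = C(5,4) · p^4 · (1−p)^1
= 5 · 0.26874 · 0.28 = 0.3762340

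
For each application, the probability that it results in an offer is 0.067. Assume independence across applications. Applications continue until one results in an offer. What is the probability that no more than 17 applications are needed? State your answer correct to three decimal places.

0.692

Y = number of applications to the first success; geometric, p = 0.067.
P(Y ≤ 17) = 1 − (1−p)^17 = 1 − 0.30760 = 0.69240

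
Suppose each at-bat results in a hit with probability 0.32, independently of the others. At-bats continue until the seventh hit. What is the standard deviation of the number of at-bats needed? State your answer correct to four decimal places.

6.8179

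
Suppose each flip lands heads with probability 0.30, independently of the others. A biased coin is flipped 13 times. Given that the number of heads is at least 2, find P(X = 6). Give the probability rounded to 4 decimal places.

0.1100

X ~ Binomial(13, 0.30). Want P(X=6 | X≥2) = P(X=6) / P(X≥2).
P(X=6) = C(13,6)·0.30^6·0.70^7 = 0.103022
P(X≥2) = 1 − 0.009689 − 0.053981 = 0.936330
Ratio = 0.103022 / 0.936330 = 0.110028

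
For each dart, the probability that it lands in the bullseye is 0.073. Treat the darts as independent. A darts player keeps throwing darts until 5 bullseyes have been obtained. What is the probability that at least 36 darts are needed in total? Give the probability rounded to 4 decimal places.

Needing more than 35 darts ⇔ fewer than 5 successes in the first 35. With X ~ Binomial(35, 0.073), P(Y > 35) = P(X ≤ 4).
  k=0: C(35,0)·0.073^0·0.927^35 = 0.070435
  k=1: C(35,1)·0.073^1·0.927^34 = 0.194134
  k=2: C(35,2)·0.073^2·0.927^33 = 0.259893
  k=3: C(35,3)·0.073^3·0.927^32 = 0.225128
  k=4: C(35,4)·0.073^4·0.927^31 = 0.141828
P(X ≤ 4) = 0.891418

0.8914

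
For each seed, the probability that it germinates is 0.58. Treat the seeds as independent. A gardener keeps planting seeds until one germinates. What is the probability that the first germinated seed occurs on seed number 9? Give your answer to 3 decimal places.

0.001

Geometric (trials to first success), p = 0.58.
P(Y = 9) = (1−p)^8 · p = 0.00096827 · 0.58 = 0.00056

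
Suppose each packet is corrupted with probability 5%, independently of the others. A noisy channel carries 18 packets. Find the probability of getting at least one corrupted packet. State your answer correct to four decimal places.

0.6028

P(at least one) = 1 − P(none) = 1 − (1 − 0.05)^18
= 1 − 0.397214 = 0.602786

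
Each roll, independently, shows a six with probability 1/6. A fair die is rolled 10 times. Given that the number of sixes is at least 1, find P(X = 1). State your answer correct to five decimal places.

X ~ Binomial(10, 0.166667). Want P(X=1 | X≥1) = P(X=1) / P(X≥1).
P(X=1) = C(10,1)·0.166667^1·0.833333^9 = 0.3230112
P(X≥1) = 1 − 0.1615056 = 0.8384944
Ratio = 0.3230112 / 0.8384944 = 0.3852276

0.38523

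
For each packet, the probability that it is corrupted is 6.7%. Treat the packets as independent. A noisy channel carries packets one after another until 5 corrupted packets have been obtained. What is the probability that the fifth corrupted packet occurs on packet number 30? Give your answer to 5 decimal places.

0.00566

Y = trial on which the fifth success occurs; negative binomial, r=5, p=0.067.
P(Y=30) = C(29,4) · p^5 · (1−p)^25
= 23751 · 1.3501e-06 · 0.17662 = 0.0056637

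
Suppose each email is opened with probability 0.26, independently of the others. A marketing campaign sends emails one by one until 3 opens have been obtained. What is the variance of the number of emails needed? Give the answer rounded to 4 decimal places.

Y = total emails until the third success; negative binomial with r=3, p=0.26.
Var(Y) = r(1−p)/p² = 3·0.74 / 0.26² = 32.840237

32.8402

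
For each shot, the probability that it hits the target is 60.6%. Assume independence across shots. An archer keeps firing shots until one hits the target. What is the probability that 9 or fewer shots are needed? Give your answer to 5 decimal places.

Y = number of shots to the first success; geometric, p = 0.606.
P(Y ≤ 9) = 1 − (1−p)^9 = 1 − 0.0002288 = 0.9997712

0.99977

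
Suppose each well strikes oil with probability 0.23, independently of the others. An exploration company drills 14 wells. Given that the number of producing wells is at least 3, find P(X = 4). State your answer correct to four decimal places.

X ~ Binomial(14, 0.23). Want P(X=4 | X≥3) = P(X=4) / P(X≥3).
P(X=4) = C(14,4)·0.23^4·0.77^10 = 0.205236
P(X≥3) = 1 − 0.025756 − 0.107705 − 0.209115 = 0.657424
Ratio = 0.205236 / 0.657424 = 0.312181

0.3122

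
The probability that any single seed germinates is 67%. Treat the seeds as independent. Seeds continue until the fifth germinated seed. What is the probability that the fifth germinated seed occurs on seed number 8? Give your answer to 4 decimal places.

0.1698

Y = trial on which the fifth success occurs; negative binomial, r=5, p=0.67.
P(Y=8) = C(7,4) · p^5 · (1−p)^3
= 35 · 0.13501 · 0.035937 = 0.169818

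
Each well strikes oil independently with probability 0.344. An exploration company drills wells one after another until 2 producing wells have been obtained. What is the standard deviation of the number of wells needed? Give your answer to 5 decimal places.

Y = total wells until the second success; negative binomial with r=2, p=0.344.
SD(Y) = √[r(1−p)/p²] = √(11.0870741) = 3.3297258

3.32973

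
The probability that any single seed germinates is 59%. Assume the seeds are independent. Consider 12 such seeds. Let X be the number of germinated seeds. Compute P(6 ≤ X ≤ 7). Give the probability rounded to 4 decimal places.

0.4135

X ~ Binomial(12, 0.59); P(6 ≤ X ≤ 7) = Σ C(12,k) p^k (1−p)^(12−k) over k:
  k=6: C(12,6)·0.59^6·0.41^6 = 0.185134
  k=7: C(12,7)·0.59^7·0.41^5 = 0.228354
Total = 0.413488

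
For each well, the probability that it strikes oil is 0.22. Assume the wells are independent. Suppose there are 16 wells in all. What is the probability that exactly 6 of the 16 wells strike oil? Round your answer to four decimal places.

0.0757

X ~ Binomial(n=16, p=0.22).
P(X=6) = C(16,6) · p^6 · (1−p)^10
= 8008 · 0.00011338 · 0.083358 = 0.075684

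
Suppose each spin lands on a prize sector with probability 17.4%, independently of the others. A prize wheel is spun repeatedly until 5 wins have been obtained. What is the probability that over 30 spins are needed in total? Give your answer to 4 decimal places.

Needing more than 30 spins ⇔ fewer than 5 successes in the first 30. With X ~ Binomial(30, 0.174), P(Y > 30) = P(X ≤ 4).
  k=0: C(30,0)·0.174^0·0.826^30 = 0.003231
  k=1: C(30,1)·0.174^1·0.826^29 = 0.020422
  k=2: C(30,2)·0.174^2·0.826^28 = 0.062378
  k=3: C(30,3)·0.174^3·0.826^27 = 0.122641
  k=4: C(30,4)·0.174^4·0.826^26 = 0.174385
P(X ≤ 4) = 0.383056

0.3831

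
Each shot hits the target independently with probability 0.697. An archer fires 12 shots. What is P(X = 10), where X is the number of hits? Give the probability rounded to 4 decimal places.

0.1640

X ~ Binomial(n=12, p=0.697).
P(X=10) = C(12,10) · p^10 · (1−p)^2
= 66 · 0.02706 · 0.091809 = 0.163967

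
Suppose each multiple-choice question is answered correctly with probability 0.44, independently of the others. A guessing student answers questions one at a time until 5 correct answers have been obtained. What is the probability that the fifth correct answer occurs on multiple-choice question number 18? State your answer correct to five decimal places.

0.02091

Y = trial on which the fifth success occurs; negative binomial, r=5, p=0.44.
P(Y=18) = C(17,4) · p^5 · (1−p)^13
= 2380 · 0.016492 · 0.00053265 = 0.0209067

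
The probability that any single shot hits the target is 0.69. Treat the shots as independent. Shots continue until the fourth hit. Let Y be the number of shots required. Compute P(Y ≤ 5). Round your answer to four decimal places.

0.5077

Finishing within 5 shots ⇔ at least 4 successes in the first 5. With X ~ Binomial(5, 0.69), P(Y ≤ 5) = 1 − P(X ≤ 3).
  k=0: C(5,0)·0.69^0·0.31^5 = 0.002863
  k=1: C(5,1)·0.69^1·0.31^4 = 0.031861
  k=2: C(5,2)·0.69^2·0.31^3 = 0.141835
  k=3: C(5,3)·0.69^3·0.31^2 = 0.315697
1 − 0.492256 = 0.507744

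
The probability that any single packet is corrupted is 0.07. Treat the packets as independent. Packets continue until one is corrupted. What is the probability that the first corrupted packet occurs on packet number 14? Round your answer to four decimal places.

0.0273

Geometric (trials to first success), p = 0.07.
P(Y = 14) = (1−p)^13 · p = 0.38929 · 0.07 = 0.027251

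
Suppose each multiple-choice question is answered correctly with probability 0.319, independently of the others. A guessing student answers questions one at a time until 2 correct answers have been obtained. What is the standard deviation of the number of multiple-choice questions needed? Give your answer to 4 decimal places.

Y = total multiple-choice questions until the second success; negative binomial with r=2, p=0.319.
SD(Y) = √[r(1−p)/p²] = √(13.384302) = 3.658456

3.6585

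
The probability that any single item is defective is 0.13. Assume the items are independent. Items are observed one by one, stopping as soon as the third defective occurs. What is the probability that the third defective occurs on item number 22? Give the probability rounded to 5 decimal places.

Y = trial on which the third success occurs; negative binomial, r=3, p=0.13.
P(Y=22) = C(21,2) · p^3 · (1−p)^19
= 210 · 0.002197 · 0.070936 = 0.0327277

0.03273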